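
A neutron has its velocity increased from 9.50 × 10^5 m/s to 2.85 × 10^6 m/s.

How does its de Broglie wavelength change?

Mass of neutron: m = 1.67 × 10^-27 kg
The wavelength decreases by a factor of 3.

Using λ = h/(mv):

Initial wavelength: λ₁ = h/(mv₁) = 4.18 × 10^-13 m
Final wavelength: λ₂ = h/(mv₂) = 1.39 × 10^-13 m

Since λ ∝ 1/v, when velocity increases by a factor of 3, the wavelength decreases by a factor of 3.

λ₂/λ₁ = v₁/v₂ = 1/3

The wavelength decreases by a factor of 3.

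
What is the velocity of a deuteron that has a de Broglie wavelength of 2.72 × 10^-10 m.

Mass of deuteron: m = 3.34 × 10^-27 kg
7.29 × 10^2 m/s

From the de Broglie relation λ = h/(mv), we solve for v:

v = h/(mλ)
v = (6.626 × 10^-34 J·s) / (3.34 × 10^-27 kg × 2.72 × 10^-10 m)
v = 7.29 × 10^2 m/s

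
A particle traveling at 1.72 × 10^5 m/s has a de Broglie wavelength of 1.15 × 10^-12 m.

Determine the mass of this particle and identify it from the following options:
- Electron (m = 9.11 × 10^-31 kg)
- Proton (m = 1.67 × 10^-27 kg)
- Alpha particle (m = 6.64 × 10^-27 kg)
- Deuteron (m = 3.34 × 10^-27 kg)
The particle is a deuteron.

From λ = h/(mv), solve for mass:

m = h/(λv)
m = (6.626 × 10^-34 J·s) / (1.15 × 10^-12 m × 1.72 × 10^5 m/s)
m = 3.35 × 10^-27 kg

Comparing with the listed masses, this is closest to a deuteron.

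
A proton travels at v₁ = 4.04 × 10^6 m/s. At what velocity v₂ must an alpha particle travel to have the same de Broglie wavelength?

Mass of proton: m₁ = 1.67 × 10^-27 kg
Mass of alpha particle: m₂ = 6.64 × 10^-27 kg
v₂ = 1.02 × 10^6 m/s

For equal de Broglie wavelengths: λ₁ = λ₂

h/(m₁v₁) = h/(m₂v₂)
m₁v₁ = m₂v₂
v₂ = v₁ · (m₁/m₂)

v₂ = 4.04 × 10^6 m/s × (1.67 × 10^-27 kg / 6.64 × 10^-27 kg)
v₂ = 1.02 × 10^6 m/s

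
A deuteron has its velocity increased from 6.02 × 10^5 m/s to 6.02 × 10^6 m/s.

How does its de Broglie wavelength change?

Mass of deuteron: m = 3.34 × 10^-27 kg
The wavelength decreases by a factor of 10.

Using λ = h/(mv):

Initial wavelength: λ₁ = h/(mv₁) = 3.30 × 10^-13 m
Final wavelength: λ₂ = h/(mv₂) = 3.30 × 10^-14 m

Since λ ∝ 1/v, when velocity increases by a factor of 10, the wavelength decreases by a factor of 10.

λ₂/λ₁ = v₁/v₂ = 1/10

The wavelength decreases by a factor of 10.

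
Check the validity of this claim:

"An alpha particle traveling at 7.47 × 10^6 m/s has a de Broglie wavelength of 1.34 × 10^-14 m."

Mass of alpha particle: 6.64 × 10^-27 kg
True

The claim is correct.

Using λ = h/(mv):
λ = (6.626 × 10^-34 J·s) / (6.64 × 10^-27 kg × 7.47 × 10^6 m/s)
λ = 1.34 × 10^-14 m

This matches the claimed value.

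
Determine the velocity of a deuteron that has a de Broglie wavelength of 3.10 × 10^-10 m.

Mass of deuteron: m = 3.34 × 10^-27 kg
6.40 × 10^2 m/s

From the de Broglie relation λ = h/(mv), we solve for v:

v = h/(mλ)
v = (6.626 × 10^-34 J·s) / (3.34 × 10^-27 kg × 3.10 × 10^-10 m)
v = 6.40 × 10^2 m/s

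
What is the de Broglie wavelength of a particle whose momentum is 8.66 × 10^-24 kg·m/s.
7.65 × 10^-11 m

Using the de Broglie relation λ = h/p:

λ = h/p
λ = (6.626 × 10^-34 J·s) / (8.66 × 10^-24 kg·m/s)
λ = 7.65 × 10^-11 m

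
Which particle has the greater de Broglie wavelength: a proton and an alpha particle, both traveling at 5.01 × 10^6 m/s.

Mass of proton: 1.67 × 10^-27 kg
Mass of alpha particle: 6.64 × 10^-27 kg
The proton has the longer wavelength.

Using λ = h/(mv), since both particles have the same velocity, the wavelength depends only on mass.

For proton: λ₁ = h/(m₁v) = 7.92 × 10^-14 m
For alpha particle: λ₂ = h/(m₂v) = 1.99 × 10^-14 m

Since λ ∝ 1/m at constant velocity, the lighter particle has the longer wavelength.

The proton has the longer de Broglie wavelength.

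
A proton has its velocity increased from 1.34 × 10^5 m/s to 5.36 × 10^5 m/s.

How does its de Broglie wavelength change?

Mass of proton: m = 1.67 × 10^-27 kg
The wavelength decreases by a factor of 4.

Using λ = h/(mv):

Initial wavelength: λ₁ = h/(mv₁) = 2.96 × 10^-12 m
Final wavelength: λ₂ = h/(mv₂) = 7.40 × 10^-13 m

Since λ ∝ 1/v, when velocity increases by a factor of 4, the wavelength decreases by a factor of 4.

λ₂/λ₁ = v₁/v₂ = 1/4

The wavelength decreases by a factor of 4.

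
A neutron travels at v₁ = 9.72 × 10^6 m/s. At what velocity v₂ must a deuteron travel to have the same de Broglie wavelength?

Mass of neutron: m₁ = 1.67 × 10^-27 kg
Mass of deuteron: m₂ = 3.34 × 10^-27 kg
v₂ = 4.86 × 10^6 m/s

For equal de Broglie wavelengths: λ₁ = λ₂

h/(m₁v₁) = h/(m₂v₂)
m₁v₁ = m₂v₂
v₂ = v₁ · (m₁/m₂)

v₂ = 9.72 × 10^6 m/s × (1.67 × 10^-27 kg / 3.34 × 10^-27 kg)
v₂ = 4.86 × 10^6 m/s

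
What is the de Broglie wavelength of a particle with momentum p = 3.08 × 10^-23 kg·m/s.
2.15 × 10^-11 m

Using the de Broglie relation λ = h/p:

λ = h/p
λ = (6.626 × 10^-34 J·s) / (3.08 × 10^-23 kg·m/s)
λ = 2.15 × 10^-11 m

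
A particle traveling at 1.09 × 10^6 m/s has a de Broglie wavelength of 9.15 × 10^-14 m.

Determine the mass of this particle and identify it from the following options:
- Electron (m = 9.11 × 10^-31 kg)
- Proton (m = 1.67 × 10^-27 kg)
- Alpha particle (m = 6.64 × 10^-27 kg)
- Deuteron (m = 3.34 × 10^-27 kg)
The particle is an alpha particle.

From λ = h/(mv), solve for mass:

m = h/(λv)
m = (6.626 × 10^-34 J·s) / (9.15 × 10^-14 m × 1.09 × 10^6 m/s)
m = 6.64 × 10^-27 kg

Comparing with the listed masses, this is closest to an alpha particle.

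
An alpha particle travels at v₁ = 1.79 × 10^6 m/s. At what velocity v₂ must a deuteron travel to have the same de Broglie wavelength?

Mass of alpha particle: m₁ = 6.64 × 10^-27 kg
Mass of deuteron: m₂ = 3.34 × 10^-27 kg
v₂ = 3.56 × 10^6 m/s

For equal de Broglie wavelengths: λ₁ = λ₂

h/(m₁v₁) = h/(m₂v₂)
m₁v₁ = m₂v₂
v₂ = v₁ · (m₁/m₂)

v₂ = 1.79 × 10^6 m/s × (6.64 × 10^-27 kg / 3.34 × 10^-27 kg)
v₂ = 3.56 × 10^6 m/s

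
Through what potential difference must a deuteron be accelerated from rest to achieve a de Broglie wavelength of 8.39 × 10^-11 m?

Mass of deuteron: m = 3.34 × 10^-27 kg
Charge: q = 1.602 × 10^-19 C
5.83 × 10^-2 V

From λ = h/√(2mqV), we solve for V:

λ² = h²/(2mqV)
V = h²/(2mqλ²)
V = (6.626 × 10^-34 J·s)² / (2 × 3.34 × 10^-27 kg × 1.602 × 10^-19 C × (8.39 × 10^-11 m)²)
V = 5.83 × 10^-2 V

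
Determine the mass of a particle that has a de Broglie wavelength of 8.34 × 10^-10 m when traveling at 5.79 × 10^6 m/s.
1.37 × 10^-31 kg

From the de Broglie relation λ = h/(mv), we solve for m:

m = h/(λv)
m = (6.626 × 10^-34 J·s) / (8.34 × 10^-10 m × 5.79 × 10^6 m/s)
m = 1.37 × 10^-31 kg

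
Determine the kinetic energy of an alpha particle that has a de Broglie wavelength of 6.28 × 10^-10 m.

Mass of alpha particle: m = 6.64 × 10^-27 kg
8.38 × 10^-23 J (or 5.23 × 10^-4 eV)

From λ = h/√(2mKE), we solve for KE:

λ² = h²/(2mKE)
KE = h²/(2mλ²)
KE = (6.626 × 10^-34 J·s)² / (2 × 6.64 × 10^-27 kg × (6.28 × 10^-10 m)²)
KE = 8.38 × 10^-23 J
KE = 5.23 × 10^-4 eV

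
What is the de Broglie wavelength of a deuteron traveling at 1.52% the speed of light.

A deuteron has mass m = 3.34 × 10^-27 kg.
4.35 × 10^-14 m

Using the de Broglie relation λ = h/(mv):

v = 1.52% × c = 4.557 × 10^6 m/s

λ = h/(mv)
λ = (6.626 × 10^-34 J·s) / (3.34 × 10^-27 kg × 4.557 × 10^6 m/s)
λ = 4.35 × 10^-14 m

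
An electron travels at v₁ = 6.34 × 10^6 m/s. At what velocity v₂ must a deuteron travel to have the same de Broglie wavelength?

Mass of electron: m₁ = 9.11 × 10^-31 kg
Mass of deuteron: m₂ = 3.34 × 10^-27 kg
v₂ = 1.73 × 10^3 m/s

For equal de Broglie wavelengths: λ₁ = λ₂

h/(m₁v₁) = h/(m₂v₂)
m₁v₁ = m₂v₂
v₂ = v₁ · (m₁/m₂)

v₂ = 6.34 × 10^6 m/s × (9.11 × 10^-31 kg / 3.34 × 10^-27 kg)
v₂ = 1.73 × 10^3 m/s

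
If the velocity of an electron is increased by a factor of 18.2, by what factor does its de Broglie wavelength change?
The wavelength decreases by a factor of 18.2.

From λ = h/(mv), the wavelength is inversely proportional to velocity:

λ ∝ 1/v

If v → 18.2v, then λ → λ/18.2

When velocity is increased by a factor of 18.2, the wavelength decreases by a factor of 18.2.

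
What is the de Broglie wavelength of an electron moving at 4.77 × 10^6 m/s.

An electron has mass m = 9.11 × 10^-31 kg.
1.52 × 10^-10 m

Using the de Broglie relation λ = h/(mv):

λ = h/(mv)
λ = (6.626 × 10^-34 J·s) / (9.11 × 10^-31 kg × 4.77 × 10^6 m/s)
λ = 1.52 × 10^-10 m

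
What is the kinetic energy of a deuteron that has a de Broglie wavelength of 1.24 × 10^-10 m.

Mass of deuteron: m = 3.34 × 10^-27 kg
4.27 × 10^-21 J (or 0.0267 eV)

From λ = h/√(2mKE), we solve for KE:

λ² = h²/(2mKE)
KE = h²/(2mλ²)
KE = (6.626 × 10^-34 J·s)² / (2 × 3.34 × 10^-27 kg × (1.24 × 10^-10 m)²)
KE = 4.27 × 10^-21 J
KE = 0.0267 eV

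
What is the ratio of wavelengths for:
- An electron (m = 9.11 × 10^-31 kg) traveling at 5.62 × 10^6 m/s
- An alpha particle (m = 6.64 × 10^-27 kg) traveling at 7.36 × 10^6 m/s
λ₁/λ₂ = 9.55 × 10^3

Using λ = h/(mv):

λ₁ = h/(m₁v₁) = 1.29 × 10^-10 m
λ₂ = h/(m₂v₂) = 1.36 × 10^-14 m

Ratio λ₁/λ₂ = (m₂v₂)/(m₁v₁)
         = (6.64 × 10^-27 kg × 7.36 × 10^6 m/s) / (9.11 × 10^-31 kg × 5.62 × 10^6 m/s)
         = 9.55 × 10^3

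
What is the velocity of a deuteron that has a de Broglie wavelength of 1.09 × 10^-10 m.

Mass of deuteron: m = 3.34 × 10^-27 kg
1.82 × 10^3 m/s

From the de Broglie relation λ = h/(mv), we solve for v:

v = h/(mλ)
v = (6.626 × 10^-34 J·s) / (3.34 × 10^-27 kg × 1.09 × 10^-10 m)
v = 1.82 × 10^3 m/s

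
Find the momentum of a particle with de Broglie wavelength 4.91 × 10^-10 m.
1.35 × 10^-24 kg·m/s

From the de Broglie relation λ = h/p, we solve for p:

p = h/λ
p = (6.626 × 10^-34 J·s) / (4.91 × 10^-10 m)
p = 1.35 × 10^-24 kg·m/s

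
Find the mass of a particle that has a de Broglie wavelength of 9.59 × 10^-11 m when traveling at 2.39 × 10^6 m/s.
2.89 × 10^-30 kg

From the de Broglie relation λ = h/(mv), we solve for m:

m = h/(λv)
m = (6.626 × 10^-34 J·s) / (9.59 × 10^-11 m × 2.39 × 10^6 m/s)
m = 2.89 × 10^-30 kg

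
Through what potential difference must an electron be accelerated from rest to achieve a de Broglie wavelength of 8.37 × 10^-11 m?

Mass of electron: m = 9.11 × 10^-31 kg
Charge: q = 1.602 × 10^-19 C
215 V

From λ = h/√(2mqV), we solve for V:

λ² = h²/(2mqV)
V = h²/(2mqλ²)
V = (6.626 × 10^-34 J·s)² / (2 × 9.11 × 10^-31 kg × 1.602 × 10^-19 C × (8.37 × 10^-11 m)²)
V = 215 V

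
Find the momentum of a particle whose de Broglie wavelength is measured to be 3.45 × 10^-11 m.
1.92 × 10^-23 kg·m/s

From the de Broglie relation λ = h/p, we solve for p:

p = h/λ
p = (6.626 × 10^-34 J·s) / (3.45 × 10^-11 m)
p = 1.92 × 10^-23 kg·m/s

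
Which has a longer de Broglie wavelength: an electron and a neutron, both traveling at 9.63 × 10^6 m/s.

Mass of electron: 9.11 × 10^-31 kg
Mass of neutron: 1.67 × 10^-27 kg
The electron has the longer wavelength.

Using λ = h/(mv), since both particles have the same velocity, the wavelength depends only on mass.

For electron: λ₁ = h/(m₁v) = 7.55 × 10^-11 m
For neutron: λ₂ = h/(m₂v) = 4.12 × 10^-14 m

Since λ ∝ 1/m at constant velocity, the lighter particle has the longer wavelength.

The electron has the longer de Broglie wavelength.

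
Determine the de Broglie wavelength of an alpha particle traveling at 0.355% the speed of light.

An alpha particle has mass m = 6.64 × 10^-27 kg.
9.38 × 10^-14 m

Using the de Broglie relation λ = h/(mv):

v = 0.355% × c = 1.064 × 10^6 m/s

λ = h/(mv)
λ = (6.626 × 10^-34 J·s) / (6.64 × 10^-27 kg × 1.064 × 10^6 m/s)
λ = 9.38 × 10^-14 m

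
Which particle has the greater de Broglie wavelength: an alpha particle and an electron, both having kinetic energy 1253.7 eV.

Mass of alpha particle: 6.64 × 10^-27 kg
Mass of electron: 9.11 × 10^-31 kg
The electron has the longer wavelength.

Using λ = h/√(2mKE):

For alpha particle: λ₁ = h/√(2m₁KE) = 4.06 × 10^-13 m
For electron: λ₂ = h/√(2m₂KE) = 3.46 × 10^-11 m

Since λ ∝ 1/√m at constant kinetic energy, the lighter particle has the longer wavelength.

The electron has the longer de Broglie wavelength.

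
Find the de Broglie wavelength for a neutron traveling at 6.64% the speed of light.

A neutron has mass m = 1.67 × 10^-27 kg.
1.99 × 10^-14 m

Using the de Broglie relation λ = h/(mv):

v = 6.64% × c = 1.991 × 10^7 m/s

λ = h/(mv)
λ = (6.626 × 10^-34 J·s) / (1.67 × 10^-27 kg × 1.991 × 10^7 m/s)
λ = 1.99 × 10^-14 m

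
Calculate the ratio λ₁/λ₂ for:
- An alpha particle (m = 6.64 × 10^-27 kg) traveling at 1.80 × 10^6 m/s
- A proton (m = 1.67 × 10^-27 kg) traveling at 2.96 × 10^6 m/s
λ₁/λ₂ = 0.414

Using λ = h/(mv):

λ₁ = h/(m₁v₁) = 5.54 × 10^-14 m
λ₂ = h/(m₂v₂) = 1.34 × 10^-13 m

Ratio λ₁/λ₂ = (m₂v₂)/(m₁v₁)
         = (1.67 × 10^-27 kg × 2.96 × 10^6 m/s) / (6.64 × 10^-27 kg × 1.80 × 10^6 m/s)
         = 0.414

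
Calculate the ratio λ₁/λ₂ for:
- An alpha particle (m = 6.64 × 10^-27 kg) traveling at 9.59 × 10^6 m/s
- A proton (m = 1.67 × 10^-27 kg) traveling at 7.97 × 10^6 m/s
λ₁/λ₂ = 0.209

Using λ = h/(mv):

λ₁ = h/(m₁v₁) = 1.04 × 10^-14 m
λ₂ = h/(m₂v₂) = 4.98 × 10^-14 m

Ratio λ₁/λ₂ = (m₂v₂)/(m₁v₁)
         = (1.67 × 10^-27 kg × 7.97 × 10^6 m/s) / (6.64 × 10^-27 kg × 9.59 × 10^6 m/s)
         = 0.209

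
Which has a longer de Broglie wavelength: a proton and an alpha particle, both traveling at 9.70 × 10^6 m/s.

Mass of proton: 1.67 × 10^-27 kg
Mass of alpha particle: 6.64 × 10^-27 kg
The proton has the longer wavelength.

Using λ = h/(mv), since both particles have the same velocity, the wavelength depends only on mass.

For proton: λ₁ = h/(m₁v) = 4.09 × 10^-14 m
For alpha particle: λ₂ = h/(m₂v) = 1.03 × 10^-14 m

Since λ ∝ 1/m at constant velocity, the lighter particle has the longer wavelength.

The proton has the longer de Broglie wavelength.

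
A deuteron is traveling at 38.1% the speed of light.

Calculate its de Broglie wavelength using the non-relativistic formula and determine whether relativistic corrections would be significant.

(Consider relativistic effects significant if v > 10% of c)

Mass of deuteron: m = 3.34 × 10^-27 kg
Yes, relativistic corrections are needed.

Using the non-relativistic de Broglie formula λ = h/(mv):

v = 38.1% × c = 1.142 × 10^8 m/s

λ = h/(mv)
λ = (6.626 × 10^-34 J·s) / (3.34 × 10^-27 kg × 1.142 × 10^8 m/s)
λ = 1.74 × 10^-15 m

Since v = 38.1% of c > 10% of c, relativistic corrections ARE significant and the actual wavelength would differ from this non-relativistic estimate.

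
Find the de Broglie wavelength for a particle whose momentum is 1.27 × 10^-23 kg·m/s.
5.22 × 10^-11 m

Using the de Broglie relation λ = h/p:

λ = h/p
λ = (6.626 × 10^-34 J·s) / (1.27 × 10^-23 kg·m/s)
λ = 5.22 × 10^-11 m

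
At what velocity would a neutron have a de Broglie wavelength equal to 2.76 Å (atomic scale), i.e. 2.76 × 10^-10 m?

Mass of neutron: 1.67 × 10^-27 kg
1.44 × 10^3 m/s

From λ = h/(mv), solve for v:

v = h/(mλ)
v = (6.626 × 10^-34 J·s) / (1.67 × 10^-27 kg × 2.76 × 10^-10 m)
v = 1.44 × 10^3 m/s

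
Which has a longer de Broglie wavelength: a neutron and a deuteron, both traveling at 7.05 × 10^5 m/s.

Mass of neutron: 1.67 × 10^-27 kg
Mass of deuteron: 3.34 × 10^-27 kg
The neutron has the longer wavelength.

Using λ = h/(mv), since both particles have the same velocity, the wavelength depends only on mass.

For neutron: λ₁ = h/(m₁v) = 5.63 × 10^-13 m
For deuteron: λ₂ = h/(m₂v) = 2.81 × 10^-13 m

Since λ ∝ 1/m at constant velocity, the lighter particle has the longer wavelength.

The neutron has the longer de Broglie wavelength.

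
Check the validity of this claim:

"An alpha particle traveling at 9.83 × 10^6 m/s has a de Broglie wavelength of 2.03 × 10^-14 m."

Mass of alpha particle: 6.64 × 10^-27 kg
False

The claim is incorrect.

Using λ = h/(mv):
λ = (6.626 × 10^-34 J·s) / (6.64 × 10^-27 kg × 9.83 × 10^6 m/s)
λ = 1.02 × 10^-14 m

The actual wavelength differs from the claimed 2.03 × 10^-14 m.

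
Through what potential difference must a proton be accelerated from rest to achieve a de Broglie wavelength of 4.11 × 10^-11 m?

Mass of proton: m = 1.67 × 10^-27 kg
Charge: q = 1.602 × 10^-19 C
4.86 × 10^-1 V

From λ = h/√(2mqV), we solve for V:

λ² = h²/(2mqV)
V = h²/(2mqλ²)
V = (6.626 × 10^-34 J·s)² / (2 × 1.67 × 10^-27 kg × 1.602 × 10^-19 C × (4.11 × 10^-11 m)²)
V = 4.86 × 10^-1 V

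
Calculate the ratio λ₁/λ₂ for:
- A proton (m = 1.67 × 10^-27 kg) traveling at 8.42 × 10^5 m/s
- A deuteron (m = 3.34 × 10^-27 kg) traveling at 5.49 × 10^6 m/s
λ₁/λ₂ = 13.0

Using λ = h/(mv):

λ₁ = h/(m₁v₁) = 4.71 × 10^-13 m
λ₂ = h/(m₂v₂) = 3.61 × 10^-14 m

Ratio λ₁/λ₂ = (m₂v₂)/(m₁v₁)
         = (3.34 × 10^-27 kg × 5.49 × 10^6 m/s) / (1.67 × 10^-27 kg × 8.42 × 10^5 m/s)
         = 13.0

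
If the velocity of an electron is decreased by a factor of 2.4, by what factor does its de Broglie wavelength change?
The wavelength increases by a factor of 2.4.

From λ = h/(mv), the wavelength is inversely proportional to velocity:

λ ∝ 1/v

If v → v/2.4, then λ → 2.4λ

When velocity is decreased by a factor of 2.4, the wavelength increases by a factor of 2.4.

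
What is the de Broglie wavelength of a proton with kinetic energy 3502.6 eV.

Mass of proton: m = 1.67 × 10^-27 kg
4.84 × 10^-13 m

Using λ = h/√(2mKE):

First convert KE to Joules: KE = 3502.6 eV = 5.612 × 10^-16 J

λ = h/√(2mKE)
λ = (6.626 × 10^-34 J·s) / √(2 × 1.67 × 10^-27 kg × 5.612 × 10^-16 J)
λ = 4.84 × 10^-13 m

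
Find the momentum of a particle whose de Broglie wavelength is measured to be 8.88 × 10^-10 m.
7.46 × 10^-25 kg·m/s

From the de Broglie relation λ = h/p, we solve for p:

p = h/λ
p = (6.626 × 10^-34 J·s) / (8.88 × 10^-10 m)
p = 7.46 × 10^-25 kg·m/s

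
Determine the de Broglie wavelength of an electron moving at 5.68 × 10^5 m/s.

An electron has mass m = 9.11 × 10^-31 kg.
1.28 × 10^-9 m

Using the de Broglie relation λ = h/(mv):

λ = h/(mv)
λ = (6.626 × 10^-34 J·s) / (9.11 × 10^-31 kg × 5.68 × 10^5 m/s)
λ = 1.28 × 10^-9 m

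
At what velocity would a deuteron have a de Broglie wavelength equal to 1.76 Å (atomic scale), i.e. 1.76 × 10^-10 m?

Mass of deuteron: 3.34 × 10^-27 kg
1.13 × 10^3 m/s

From λ = h/(mv), solve for v:

v = h/(mλ)
v = (6.626 × 10^-34 J·s) / (3.34 × 10^-27 kg × 1.76 × 10^-10 m)
v = 1.13 × 10^3 m/s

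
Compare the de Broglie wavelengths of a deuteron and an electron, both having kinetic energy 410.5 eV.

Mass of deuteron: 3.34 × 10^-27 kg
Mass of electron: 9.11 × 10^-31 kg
The electron has the longer wavelength.

Using λ = h/√(2mKE):

For deuteron: λ₁ = h/√(2m₁KE) = 1.00 × 10^-12 m
For electron: λ₂ = h/√(2m₂KE) = 6.05 × 10^-11 m

Since λ ∝ 1/√m at constant kinetic energy, the lighter particle has the longer wavelength.

The electron has the longer de Broglie wavelength.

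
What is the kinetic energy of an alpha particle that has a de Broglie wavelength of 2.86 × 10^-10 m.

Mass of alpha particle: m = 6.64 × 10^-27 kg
4.04 × 10^-22 J (or 2.52 × 10^-3 eV)

From λ = h/√(2mKE), we solve for KE:

λ² = h²/(2mKE)
KE = h²/(2mλ²)
KE = (6.626 × 10^-34 J·s)² / (2 × 6.64 × 10^-27 kg × (2.86 × 10^-10 m)²)
KE = 4.04 × 10^-22 J
KE = 2.52 × 10^-3 eV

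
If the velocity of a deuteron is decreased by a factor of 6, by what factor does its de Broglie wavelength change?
The wavelength increases by a factor of 6.

From λ = h/(mv), the wavelength is inversely proportional to velocity:

λ ∝ 1/v

If v → v/6, then λ → 6λ

When velocity is decreased by a factor of 6, the wavelength increases by a factor of 6.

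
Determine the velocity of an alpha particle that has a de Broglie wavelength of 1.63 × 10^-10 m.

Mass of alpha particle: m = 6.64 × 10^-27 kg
6.12 × 10^2 m/s

From the de Broglie relation λ = h/(mv), we solve for v:

v = h/(mλ)
v = (6.626 × 10^-34 J·s) / (6.64 × 10^-27 kg × 1.63 × 10^-10 m)
v = 6.12 × 10^2 m/s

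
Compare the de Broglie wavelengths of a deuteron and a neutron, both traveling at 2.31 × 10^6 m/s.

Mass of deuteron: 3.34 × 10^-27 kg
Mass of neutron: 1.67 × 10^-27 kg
The neutron has the longer wavelength.

Using λ = h/(mv), since both particles have the same velocity, the wavelength depends only on mass.

For deuteron: λ₁ = h/(m₁v) = 8.59 × 10^-14 m
For neutron: λ₂ = h/(m₂v) = 1.72 × 10^-13 m

Since λ ∝ 1/m at constant velocity, the lighter particle has the longer wavelength.

The neutron has the longer de Broglie wavelength.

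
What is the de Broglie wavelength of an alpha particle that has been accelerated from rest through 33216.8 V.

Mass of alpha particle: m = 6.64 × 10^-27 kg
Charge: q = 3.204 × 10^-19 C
5.57 × 10^-14 m

When a particle is accelerated through voltage V, it gains kinetic energy KE = qV.

The de Broglie wavelength is then λ = h/√(2mqV):

λ = h/√(2mqV)
λ = (6.626 × 10^-34 J·s) / √(2 × 6.64 × 10^-27 kg × 3.204 × 10^-19 C × 33216.8 V)
λ = 5.57 × 10^-14 m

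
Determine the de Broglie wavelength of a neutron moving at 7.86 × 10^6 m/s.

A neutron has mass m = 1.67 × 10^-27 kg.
5.05 × 10^-14 m

Using the de Broglie relation λ = h/(mv):

λ = h/(mv)
λ = (6.626 × 10^-34 J·s) / (1.67 × 10^-27 kg × 7.86 × 10^6 m/s)
λ = 5.05 × 10^-14 m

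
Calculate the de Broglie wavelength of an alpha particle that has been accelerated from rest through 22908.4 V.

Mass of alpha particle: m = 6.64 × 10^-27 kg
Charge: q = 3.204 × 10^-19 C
6.71 × 10^-14 m

When a particle is accelerated through voltage V, it gains kinetic energy KE = qV.

The de Broglie wavelength is then λ = h/√(2mqV):

λ = h/√(2mqV)
λ = (6.626 × 10^-34 J·s) / √(2 × 6.64 × 10^-27 kg × 3.204 × 10^-19 C × 22908.4 V)
λ = 6.71 × 10^-14 m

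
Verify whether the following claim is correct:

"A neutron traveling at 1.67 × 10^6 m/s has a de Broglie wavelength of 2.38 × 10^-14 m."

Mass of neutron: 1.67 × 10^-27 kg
False

The claim is incorrect.

Using λ = h/(mv):
λ = (6.626 × 10^-34 J·s) / (1.67 × 10^-27 kg × 1.67 × 10^6 m/s)
λ = 2.38 × 10^-13 m

The actual wavelength differs from the claimed 2.38 × 10^-14 m.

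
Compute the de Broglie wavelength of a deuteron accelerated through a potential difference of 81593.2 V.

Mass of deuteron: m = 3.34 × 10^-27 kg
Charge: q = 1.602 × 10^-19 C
7.09 × 10^-14 m

When a particle is accelerated through voltage V, it gains kinetic energy KE = qV.

The de Broglie wavelength is then λ = h/√(2mqV):

λ = h/√(2mqV)
λ = (6.626 × 10^-34 J·s) / √(2 × 3.34 × 10^-27 kg × 1.602 × 10^-19 C × 81593.2 V)
λ = 7.09 × 10^-14 m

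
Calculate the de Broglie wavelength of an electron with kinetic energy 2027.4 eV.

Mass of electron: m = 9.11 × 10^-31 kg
2.72 × 10^-11 m

Using λ = h/√(2mKE):

First convert KE to Joules: KE = 2027.4 eV = 3.248 × 10^-16 J

λ = h/√(2mKE)
λ = (6.626 × 10^-34 J·s) / √(2 × 9.11 × 10^-31 kg × 3.248 × 10^-16 J)
λ = 2.72 × 10^-11 m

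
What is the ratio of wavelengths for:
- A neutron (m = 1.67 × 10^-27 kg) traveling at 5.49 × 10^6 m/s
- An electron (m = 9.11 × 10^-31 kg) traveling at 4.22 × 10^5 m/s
λ₁/λ₂ = 4.19 × 10^-5

Using λ = h/(mv):

λ₁ = h/(m₁v₁) = 7.23 × 10^-14 m
λ₂ = h/(m₂v₂) = 1.72 × 10^-9 m

Ratio λ₁/λ₂ = (m₂v₂)/(m₁v₁)
         = (9.11 × 10^-31 kg × 4.22 × 10^5 m/s) / (1.67 × 10^-27 kg × 5.49 × 10^6 m/s)
         = 4.19 × 10^-5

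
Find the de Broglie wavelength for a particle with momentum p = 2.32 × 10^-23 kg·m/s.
2.86 × 10^-11 m

Using the de Broglie relation λ = h/p:

λ = h/p
λ = (6.626 × 10^-34 J·s) / (2.32 × 10^-23 kg·m/s)
λ = 2.86 × 10^-11 m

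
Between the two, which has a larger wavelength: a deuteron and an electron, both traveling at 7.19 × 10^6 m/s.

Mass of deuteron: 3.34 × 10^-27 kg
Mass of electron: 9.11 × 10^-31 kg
The electron has the longer wavelength.

Using λ = h/(mv), since both particles have the same velocity, the wavelength depends only on mass.

For deuteron: λ₁ = h/(m₁v) = 2.76 × 10^-14 m
For electron: λ₂ = h/(m₂v) = 1.01 × 10^-10 m

Since λ ∝ 1/m at constant velocity, the lighter particle has the longer wavelength.

The electron has the longer de Broglie wavelength.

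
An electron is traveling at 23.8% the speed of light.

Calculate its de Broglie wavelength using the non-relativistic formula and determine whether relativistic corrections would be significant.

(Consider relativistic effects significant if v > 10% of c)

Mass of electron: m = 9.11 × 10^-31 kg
Yes, relativistic corrections are needed.

Using the non-relativistic de Broglie formula λ = h/(mv):

v = 23.8% × c = 7.135 × 10^7 m/s

λ = h/(mv)
λ = (6.626 × 10^-34 J·s) / (9.11 × 10^-31 kg × 7.135 × 10^7 m/s)
λ = 1.02 × 10^-11 m

Since v = 23.8% of c > 10% of c, relativistic corrections ARE significant and the actual wavelength would differ from this non-relativistic estimate.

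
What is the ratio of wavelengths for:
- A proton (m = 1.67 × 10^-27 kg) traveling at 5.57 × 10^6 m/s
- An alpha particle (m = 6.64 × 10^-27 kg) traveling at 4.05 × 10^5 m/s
λ₁/λ₂ = 0.289

Using λ = h/(mv):

λ₁ = h/(m₁v₁) = 7.12 × 10^-14 m
λ₂ = h/(m₂v₂) = 2.46 × 10^-13 m

Ratio λ₁/λ₂ = (m₂v₂)/(m₁v₁)
         = (6.64 × 10^-27 kg × 4.05 × 10^5 m/s) / (1.67 × 10^-27 kg × 5.57 × 10^6 m/s)
         = 0.289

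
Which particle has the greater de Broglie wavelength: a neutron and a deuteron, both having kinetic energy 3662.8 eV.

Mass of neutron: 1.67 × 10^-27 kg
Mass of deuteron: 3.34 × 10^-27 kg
The neutron has the longer wavelength.

Using λ = h/√(2mKE):

For neutron: λ₁ = h/√(2m₁KE) = 4.73 × 10^-13 m
For deuteron: λ₂ = h/√(2m₂KE) = 3.35 × 10^-13 m

Since λ ∝ 1/√m at constant kinetic energy, the lighter particle has the longer wavelength.

The neutron has the longer de Broglie wavelength.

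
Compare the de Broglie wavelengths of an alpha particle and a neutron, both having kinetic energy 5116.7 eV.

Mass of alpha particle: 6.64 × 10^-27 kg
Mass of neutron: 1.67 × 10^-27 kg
The neutron has the longer wavelength.

Using λ = h/√(2mKE):

For alpha particle: λ₁ = h/√(2m₁KE) = 2.01 × 10^-13 m
For neutron: λ₂ = h/√(2m₂KE) = 4.00 × 10^-13 m

Since λ ∝ 1/√m at constant kinetic energy, the lighter particle has the longer wavelength.

The neutron has the longer de Broglie wavelength.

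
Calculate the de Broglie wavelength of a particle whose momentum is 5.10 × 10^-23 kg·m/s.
1.30 × 10^-11 m

Using the de Broglie relation λ = h/p:

λ = h/p
λ = (6.626 × 10^-34 J·s) / (5.10 × 10^-23 kg·m/s)
λ = 1.30 × 10^-11 m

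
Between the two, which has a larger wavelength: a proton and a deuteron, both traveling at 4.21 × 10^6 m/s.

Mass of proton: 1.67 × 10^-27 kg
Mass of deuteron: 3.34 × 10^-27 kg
The proton has the longer wavelength.

Using λ = h/(mv), since both particles have the same velocity, the wavelength depends only on mass.

For proton: λ₁ = h/(m₁v) = 9.42 × 10^-14 m
For deuteron: λ₂ = h/(m₂v) = 4.71 × 10^-14 m

Since λ ∝ 1/m at constant velocity, the lighter particle has the longer wavelength.

The proton has the longer de Broglie wavelength.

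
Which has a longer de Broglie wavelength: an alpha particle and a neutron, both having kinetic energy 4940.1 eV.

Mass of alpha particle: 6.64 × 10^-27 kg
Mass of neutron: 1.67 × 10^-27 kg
The neutron has the longer wavelength.

Using λ = h/√(2mKE):

For alpha particle: λ₁ = h/√(2m₁KE) = 2.04 × 10^-13 m
For neutron: λ₂ = h/√(2m₂KE) = 4.08 × 10^-13 m

Since λ ∝ 1/√m at constant kinetic energy, the lighter particle has the longer wavelength.

The neutron has the longer de Broglie wavelength.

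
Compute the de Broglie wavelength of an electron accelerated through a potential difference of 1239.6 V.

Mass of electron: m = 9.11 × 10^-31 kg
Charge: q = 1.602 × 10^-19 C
3.48 × 10^-11 m

When a particle is accelerated through voltage V, it gains kinetic energy KE = qV.

The de Broglie wavelength is then λ = h/√(2mqV):

λ = h/√(2mqV)
λ = (6.626 × 10^-34 J·s) / √(2 × 9.11 × 10^-31 kg × 1.602 × 10^-19 C × 1239.6 V)
λ = 3.48 × 10^-11 m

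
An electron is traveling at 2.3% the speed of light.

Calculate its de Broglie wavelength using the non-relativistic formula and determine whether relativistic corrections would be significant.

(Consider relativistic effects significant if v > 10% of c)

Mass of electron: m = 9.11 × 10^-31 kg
No, relativistic corrections are not needed.

Using the non-relativistic de Broglie formula λ = h/(mv):

v = 2.3% × c = 6.895 × 10^6 m/s

λ = h/(mv)
λ = (6.626 × 10^-34 J·s) / (9.11 × 10^-31 kg × 6.895 × 10^6 m/s)
λ = 1.05 × 10^-10 m

Since v = 2.3% of c < 10% of c, relativistic corrections are NOT significant and this non-relativistic result is a good approximation.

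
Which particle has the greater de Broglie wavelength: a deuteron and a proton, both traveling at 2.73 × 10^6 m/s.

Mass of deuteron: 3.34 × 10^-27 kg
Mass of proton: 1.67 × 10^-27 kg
The proton has the longer wavelength.

Using λ = h/(mv), since both particles have the same velocity, the wavelength depends only on mass.

For deuteron: λ₁ = h/(m₁v) = 7.27 × 10^-14 m
For proton: λ₂ = h/(m₂v) = 1.45 × 10^-13 m

Since λ ∝ 1/m at constant velocity, the lighter particle has the longer wavelength.

The proton has the longer de Broglie wavelength.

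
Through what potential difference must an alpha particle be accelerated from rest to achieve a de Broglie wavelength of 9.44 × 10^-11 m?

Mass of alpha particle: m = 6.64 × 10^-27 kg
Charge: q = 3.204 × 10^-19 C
1.16 × 10^-2 V

From λ = h/√(2mqV), we solve for V:

λ² = h²/(2mqV)
V = h²/(2mqλ²)
V = (6.626 × 10^-34 J·s)² / (2 × 6.64 × 10^-27 kg × 3.204 × 10^-19 C × (9.44 × 10^-11 m)²)
V = 1.16 × 10^-2 V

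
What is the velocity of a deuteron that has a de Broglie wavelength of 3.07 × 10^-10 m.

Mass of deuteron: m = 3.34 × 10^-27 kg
6.46 × 10^2 m/s

From the de Broglie relation λ = h/(mv), we solve for v:

v = h/(mλ)
v = (6.626 × 10^-34 J·s) / (3.34 × 10^-27 kg × 3.07 × 10^-10 m)
v = 6.46 × 10^2 m/s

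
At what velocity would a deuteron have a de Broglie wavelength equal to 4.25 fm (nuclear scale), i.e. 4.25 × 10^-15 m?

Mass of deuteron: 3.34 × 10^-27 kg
4.67 × 10^7 m/s

From λ = h/(mv), solve for v:

v = h/(mλ)
v = (6.626 × 10^-34 J·s) / (3.34 × 10^-27 kg × 4.25 × 10^-15 m)
v = 4.67 × 10^7 m/s

Note: This velocity is 15.6% of the speed of light, so relativistic corrections would be needed for a more accurate calculation.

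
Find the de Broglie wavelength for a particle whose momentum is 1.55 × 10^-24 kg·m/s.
4.27 × 10^-10 m

Using the de Broglie relation λ = h/p:

λ = h/p
λ = (6.626 × 10^-34 J·s) / (1.55 × 10^-24 kg·m/s)
λ = 4.27 × 10^-10 m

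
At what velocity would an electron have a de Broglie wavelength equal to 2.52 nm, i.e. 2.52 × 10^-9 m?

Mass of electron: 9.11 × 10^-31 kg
2.89 × 10^5 m/s

From λ = h/(mv), solve for v:

v = h/(mλ)
v = (6.626 × 10^-34 J·s) / (9.11 × 10^-31 kg × 2.52 × 10^-9 m)
v = 2.89 × 10^5 m/s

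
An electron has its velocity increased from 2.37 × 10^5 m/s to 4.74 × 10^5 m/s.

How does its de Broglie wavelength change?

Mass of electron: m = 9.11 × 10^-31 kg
The wavelength decreases by a factor of 2.

Using λ = h/(mv):

Initial wavelength: λ₁ = h/(mv₁) = 3.07 × 10^-9 m
Final wavelength: λ₂ = h/(mv₂) = 1.53 × 10^-9 m

Since λ ∝ 1/v, when velocity increases by a factor of 2, the wavelength decreases by a factor of 2.

λ₂/λ₁ = v₁/v₂ = 1/2

The wavelength decreases by a factor of 2.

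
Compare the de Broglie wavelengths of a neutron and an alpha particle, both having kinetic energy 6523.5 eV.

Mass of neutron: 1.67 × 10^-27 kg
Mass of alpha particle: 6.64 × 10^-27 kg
The neutron has the longer wavelength.

Using λ = h/√(2mKE):

For neutron: λ₁ = h/√(2m₁KE) = 3.55 × 10^-13 m
For alpha particle: λ₂ = h/√(2m₂KE) = 1.78 × 10^-13 m

Since λ ∝ 1/√m at constant kinetic energy, the lighter particle has the longer wavelength.

The neutron has the longer de Broglie wavelength.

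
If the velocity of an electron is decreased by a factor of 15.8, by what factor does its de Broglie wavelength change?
The wavelength increases by a factor of 15.8.

From λ = h/(mv), the wavelength is inversely proportional to velocity:

λ ∝ 1/v

If v → v/15.8, then λ → 15.8λ

When velocity is decreased by a factor of 15.8, the wavelength increases by a factor of 15.8.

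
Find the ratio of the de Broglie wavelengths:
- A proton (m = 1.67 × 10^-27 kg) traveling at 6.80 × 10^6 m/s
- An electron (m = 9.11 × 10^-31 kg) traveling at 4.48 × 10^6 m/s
λ₁/λ₂ = 3.59 × 10^-4

Using λ = h/(mv):

λ₁ = h/(m₁v₁) = 5.83 × 10^-14 m
λ₂ = h/(m₂v₂) = 1.62 × 10^-10 m

Ratio λ₁/λ₂ = (m₂v₂)/(m₁v₁)
         = (9.11 × 10^-31 kg × 4.48 × 10^6 m/s) / (1.67 × 10^-27 kg × 6.80 × 10^6 m/s)
         = 3.59 × 10^-4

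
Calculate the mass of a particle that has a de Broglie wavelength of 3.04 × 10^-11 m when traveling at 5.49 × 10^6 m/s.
3.97 × 10^-30 kg

From the de Broglie relation λ = h/(mv), we solve for m:

m = h/(λv)
m = (6.626 × 10^-34 J·s) / (3.04 × 10^-11 m × 5.49 × 10^6 m/s)
m = 3.97 × 10^-30 kg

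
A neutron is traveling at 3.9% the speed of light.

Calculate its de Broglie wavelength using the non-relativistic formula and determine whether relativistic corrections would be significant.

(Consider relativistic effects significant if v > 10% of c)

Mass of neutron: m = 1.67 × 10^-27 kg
No, relativistic corrections are not needed.

Using the non-relativistic de Broglie formula λ = h/(mv):

v = 3.9% × c = 1.169 × 10^7 m/s

λ = h/(mv)
λ = (6.626 × 10^-34 J·s) / (1.67 × 10^-27 kg × 1.169 × 10^7 m/s)
λ = 3.39 × 10^-14 m

Since v = 3.9% of c < 10% of c, relativistic corrections are NOT significant and this non-relativistic result is a good approximation.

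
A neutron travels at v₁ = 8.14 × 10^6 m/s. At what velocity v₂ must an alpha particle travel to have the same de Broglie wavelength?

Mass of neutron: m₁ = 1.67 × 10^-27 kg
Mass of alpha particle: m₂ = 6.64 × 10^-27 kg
v₂ = 2.05 × 10^6 m/s

For equal de Broglie wavelengths: λ₁ = λ₂

h/(m₁v₁) = h/(m₂v₂)
m₁v₁ = m₂v₂
v₂ = v₁ · (m₁/m₂)

v₂ = 8.14 × 10^6 m/s × (1.67 × 10^-27 kg / 6.64 × 10^-27 kg)
v₂ = 2.05 × 10^6 m/s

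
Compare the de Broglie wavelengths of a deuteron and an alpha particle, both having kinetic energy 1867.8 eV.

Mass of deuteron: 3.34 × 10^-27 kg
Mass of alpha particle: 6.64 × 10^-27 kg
The deuteron has the longer wavelength.

Using λ = h/√(2mKE):

For deuteron: λ₁ = h/√(2m₁KE) = 4.69 × 10^-13 m
For alpha particle: λ₂ = h/√(2m₂KE) = 3.32 × 10^-13 m

Since λ ∝ 1/√m at constant kinetic energy, the lighter particle has the longer wavelength.

The deuteron has the longer de Broglie wavelength.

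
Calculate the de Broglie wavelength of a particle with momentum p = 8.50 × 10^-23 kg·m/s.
7.80 × 10^-12 m

Using the de Broglie relation λ = h/p:

λ = h/p
λ = (6.626 × 10^-34 J·s) / (8.50 × 10^-23 kg·m/s)
λ = 7.80 × 10^-12 m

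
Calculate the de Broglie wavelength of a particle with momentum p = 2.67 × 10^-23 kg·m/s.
2.48 × 10^-11 m

Using the de Broglie relation λ = h/p:

λ = h/p
λ = (6.626 × 10^-34 J·s) / (2.67 × 10^-23 kg·m/s)
λ = 2.48 × 10^-11 m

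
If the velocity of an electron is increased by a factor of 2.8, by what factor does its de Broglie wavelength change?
The wavelength decreases by a factor of 2.8.

From λ = h/(mv), the wavelength is inversely proportional to velocity:

λ ∝ 1/v

If v → 2.8v, then λ → λ/2.8

When velocity is increased by a factor of 2.8, the wavelength decreases by a factor of 2.8.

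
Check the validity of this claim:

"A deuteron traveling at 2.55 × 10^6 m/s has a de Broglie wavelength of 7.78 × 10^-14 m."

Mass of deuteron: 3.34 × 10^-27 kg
True

The claim is correct.

Using λ = h/(mv):
λ = (6.626 × 10^-34 J·s) / (3.34 × 10^-27 kg × 2.55 × 10^6 m/s)
λ = 7.78 × 10^-14 m

This matches the claimed value.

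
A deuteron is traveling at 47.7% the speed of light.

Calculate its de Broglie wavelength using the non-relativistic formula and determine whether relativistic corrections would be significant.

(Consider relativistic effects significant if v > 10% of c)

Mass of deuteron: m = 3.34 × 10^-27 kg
Yes, relativistic corrections are needed.

Using the non-relativistic de Broglie formula λ = h/(mv):

v = 47.7% × c = 1.430 × 10^8 m/s

λ = h/(mv)
λ = (6.626 × 10^-34 J·s) / (3.34 × 10^-27 kg × 1.430 × 10^8 m/s)
λ = 1.39 × 10^-15 m

Since v = 47.7% of c > 10% of c, relativistic corrections ARE significant and the actual wavelength would differ from this non-relativistic estimate.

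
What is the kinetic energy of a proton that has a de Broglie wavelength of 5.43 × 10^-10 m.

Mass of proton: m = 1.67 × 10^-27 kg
4.46 × 10^-22 J (or 2.78 × 10^-3 eV)

From λ = h/√(2mKE), we solve for KE:

λ² = h²/(2mKE)
KE = h²/(2mλ²)
KE = (6.626 × 10^-34 J·s)² / (2 × 1.67 × 10^-27 kg × (5.43 × 10^-10 m)²)
KE = 4.46 × 10^-22 J
KE = 2.78 × 10^-3 eV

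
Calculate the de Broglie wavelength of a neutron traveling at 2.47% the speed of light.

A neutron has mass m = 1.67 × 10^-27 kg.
5.36 × 10^-14 m

Using the de Broglie relation λ = h/(mv):

v = 2.47% × c = 7.405 × 10^6 m/s

λ = h/(mv)
λ = (6.626 × 10^-34 J·s) / (1.67 × 10^-27 kg × 7.405 × 10^6 m/s)
λ = 5.36 × 10^-14 m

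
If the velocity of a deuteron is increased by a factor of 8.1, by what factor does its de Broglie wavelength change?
The wavelength decreases by a factor of 8.1.

From λ = h/(mv), the wavelength is inversely proportional to velocity:

λ ∝ 1/v

If v → 8.1v, then λ → λ/8.1

When velocity is increased by a factor of 8.1, the wavelength decreases by a factor of 8.1.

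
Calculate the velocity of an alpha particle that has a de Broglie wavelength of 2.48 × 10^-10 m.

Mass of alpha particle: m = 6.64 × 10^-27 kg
4.02 × 10^2 m/s

From the de Broglie relation λ = h/(mv), we solve for v:

v = h/(mλ)
v = (6.626 × 10^-34 J·s) / (6.64 × 10^-27 kg × 2.48 × 10^-10 m)
v = 4.02 × 10^2 m/s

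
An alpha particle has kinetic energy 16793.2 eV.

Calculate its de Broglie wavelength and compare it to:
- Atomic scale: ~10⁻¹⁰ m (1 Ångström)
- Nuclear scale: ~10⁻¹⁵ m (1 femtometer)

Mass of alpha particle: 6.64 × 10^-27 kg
λ = 1.11 × 10^-13 m, which is between nuclear and atomic scales.

Using λ = h/√(2mKE):

KE = 16793.2 eV = 2.691 × 10^-15 J

λ = h/√(2mKE)
λ = (6.626 × 10^-34 J·s) / √(2 × 6.64 × 10^-27 kg × 2.691 × 10^-15 J)
λ = 1.11 × 10^-13 m

Comparison:
- Atomic scale (10⁻¹⁰ m): λ is 0.0011× this size
- Nuclear scale (10⁻¹⁵ m): λ is 1.1e+02× this size

The wavelength is between nuclear and atomic scales.

This wavelength is appropriate for probing atomic structure but too large for nuclear physics experiments.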